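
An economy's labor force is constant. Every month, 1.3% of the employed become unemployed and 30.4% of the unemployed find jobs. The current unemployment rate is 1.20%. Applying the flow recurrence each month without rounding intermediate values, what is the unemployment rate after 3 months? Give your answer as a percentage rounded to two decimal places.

Unemployment rate after three months ≈ 3.18%.

With a fixed labor force, u_{t+1} = u_t + s·(1−u_t) − f·u_t = u_t·(1−s−f) + s.
Here 1−s−f = 0.683 and s = 0.013.
u_1 = 0.012000 × 0.683 + 0.013 = 0.021196.
u_2 = 0.021196 × 0.683 + 0.013 = 0.027477.
u_3 = 0.027477 × 0.683 + 0.013 = 0.031767.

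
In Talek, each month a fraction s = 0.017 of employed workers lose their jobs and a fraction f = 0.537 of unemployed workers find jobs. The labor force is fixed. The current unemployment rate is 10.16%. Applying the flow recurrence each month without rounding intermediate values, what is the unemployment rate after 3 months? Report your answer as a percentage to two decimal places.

With a fixed labor force, u_{t+1} = u_t + s·(1−u_t) − f·u_t = u_t·(1−s−f) + s.
Here 1−s−f = 0.446 and s = 0.017.
u_1 = 0.101600 × 0.446 + 0.017 = 0.062314.
u_2 = 0.062314 × 0.446 + 0.017 = 0.044792.
u_3 = 0.044792 × 0.446 + 0.017 = 0.036977.

Unemployment rate after three months ≈ 3.70%.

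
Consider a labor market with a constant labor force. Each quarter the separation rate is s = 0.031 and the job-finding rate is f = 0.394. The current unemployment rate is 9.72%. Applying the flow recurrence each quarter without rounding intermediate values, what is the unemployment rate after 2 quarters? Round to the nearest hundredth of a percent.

Unemployment rate after two quarters ≈ 8.10%.

With a fixed labor force, u_{t+1} = u_t + s·(1−u_t) − f·u_t = u_t·(1−s−f) + s.
Here 1−s−f = 0.575 and s = 0.031.
u_1 = 0.097200 × 0.575 + 0.031 = 0.086890.
u_2 = 0.086890 × 0.575 + 0.031 = 0.080962.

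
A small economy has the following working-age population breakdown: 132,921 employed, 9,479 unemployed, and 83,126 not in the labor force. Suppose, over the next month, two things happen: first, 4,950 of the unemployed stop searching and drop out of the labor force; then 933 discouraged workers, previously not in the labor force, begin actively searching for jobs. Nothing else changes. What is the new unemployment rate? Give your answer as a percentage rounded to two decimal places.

New unemployment rate ≈ 3.95%.

Initially, labor force = 132,921 + 9,479 = 142,400, so u = 9,479/142,400 = 6.66%.
After the first change, unemployed and labor force both fall by 4,950 → E = 132,921, U = 4,529, labor force = 137,450.
After the second change, unemployed and labor force both rise by 933 → E = 132,921, U = 5,462, labor force = 138,383.
New unemployment rate = 5,462 / 138,383 = 3.95%.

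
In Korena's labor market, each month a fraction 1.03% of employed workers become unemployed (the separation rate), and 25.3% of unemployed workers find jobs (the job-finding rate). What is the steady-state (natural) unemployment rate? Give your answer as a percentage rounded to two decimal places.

At steady state the flows balance: s·E = f·U, so U/(E+U) = s/(s+f).
u* = 1.03 / (1.03 + 25.3) = 1.03 / 26.33 = 3.91%.

Steady-state unemployment rate ≈ 3.91%.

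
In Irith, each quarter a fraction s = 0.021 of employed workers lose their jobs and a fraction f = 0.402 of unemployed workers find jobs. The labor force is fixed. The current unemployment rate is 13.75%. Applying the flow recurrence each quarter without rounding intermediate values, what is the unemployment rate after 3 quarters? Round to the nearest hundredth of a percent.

With a fixed labor force, u_{t+1} = u_t + s·(1−u_t) − f·u_t = u_t·(1−s−f) + s.
Here 1−s−f = 0.577 and s = 0.021.
u_1 = 0.137500 × 0.577 + 0.021 = 0.100338.
u_2 = 0.100338 × 0.577 + 0.021 = 0.078895.
u_3 = 0.078895 × 0.577 + 0.021 = 0.066522.

Unemployment rate after three quarters ≈ 6.65%.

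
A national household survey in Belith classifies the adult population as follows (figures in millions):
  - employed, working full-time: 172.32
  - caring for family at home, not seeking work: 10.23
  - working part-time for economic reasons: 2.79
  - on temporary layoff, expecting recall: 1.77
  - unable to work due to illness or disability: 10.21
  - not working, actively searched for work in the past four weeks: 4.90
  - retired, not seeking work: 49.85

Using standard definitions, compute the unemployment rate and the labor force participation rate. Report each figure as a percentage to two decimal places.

Unemployment rate ≈ 3.67%; labor force participation rate ≈ 72.11%.

Employed = 172.32 + 2.79 = 175.11 million (anyone who worked, including part-time for economic reasons, counts as employed).
Unemployed = 1.77 + 4.90 = 6.67 million (jobless and actively searching, or on temporary layoff).
Labor force = 175.11 + 6.67 = 181.78 million.
Not in labor force = 10.23 + 10.21 + 49.85 = 70.29 million (those not working and not actively searching are outside the labor force).
Civilian working-age population = 181.78 + 70.29 = 252.07 million.
Unemployment rate = 6.67 / 181.78 = 3.67%.
Labor force participation rate = 181.78 / 252.07 = 72.11%.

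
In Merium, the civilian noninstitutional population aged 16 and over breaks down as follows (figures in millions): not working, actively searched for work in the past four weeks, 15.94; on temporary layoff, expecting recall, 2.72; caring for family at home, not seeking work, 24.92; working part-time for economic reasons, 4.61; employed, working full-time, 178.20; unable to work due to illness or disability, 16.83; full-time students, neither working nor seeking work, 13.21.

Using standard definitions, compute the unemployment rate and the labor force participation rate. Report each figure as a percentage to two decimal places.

Employed = 4.61 + 178.20 = 182.81 million (anyone who worked, including part-time for economic reasons, counts as employed).
Unemployed = 15.94 + 2.72 = 18.66 million (jobless and actively searching, or on temporary layoff).
Labor force = 182.81 + 18.66 = 201.47 million.
Not in labor force = 24.92 + 16.83 + 13.21 = 54.96 million (those not working and not actively searching are outside the labor force).
Civilian working-age population = 201.47 + 54.96 = 256.43 million.
Unemployment rate = 18.66 / 201.47 = 9.26%.
Labor force participation rate = 201.47 / 256.43 = 78.57%.

Unemployment rate ≈ 9.26%; labor force participation rate ≈ 78.57%.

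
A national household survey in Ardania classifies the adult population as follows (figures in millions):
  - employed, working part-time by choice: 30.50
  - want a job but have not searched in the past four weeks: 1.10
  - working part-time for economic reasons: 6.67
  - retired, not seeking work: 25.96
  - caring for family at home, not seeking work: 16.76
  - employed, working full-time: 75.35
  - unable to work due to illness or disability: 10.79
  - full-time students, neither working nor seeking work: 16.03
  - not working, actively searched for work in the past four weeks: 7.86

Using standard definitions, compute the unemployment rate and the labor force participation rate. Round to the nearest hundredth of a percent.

Employed = 30.50 + 6.67 + 75.35 = 112.52 million (anyone who worked, including part-time for economic reasons, counts as employed).
Unemployed = 7.86 million.
Labor force = 112.52 + 7.86 = 120.38 million.
Not in labor force = 1.10 + 25.96 + 16.76 + 10.79 + 16.03 = 70.64 million (those not working and not actively searching are outside the labor force — including those who want a job but have given up searching).
Civilian working-age population = 120.38 + 70.64 = 191.02 million.
Unemployment rate = 7.86 / 120.38 = 6.53%.
Labor force participation rate = 120.38 / 191.02 = 63.02%.

Unemployment rate ≈ 6.53%; labor force participation rate ≈ 63.02%.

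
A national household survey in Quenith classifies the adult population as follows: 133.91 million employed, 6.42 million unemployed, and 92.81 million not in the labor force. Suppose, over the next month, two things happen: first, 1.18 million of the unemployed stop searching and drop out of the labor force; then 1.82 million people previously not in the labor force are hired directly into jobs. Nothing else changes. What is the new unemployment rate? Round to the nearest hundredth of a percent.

New unemployment rate ≈ 3.72%.

Initially, labor force = 133.91 + 6.42 = 140.33 million, so u = 6.42/140.33 = 4.57%.
After the first change, unemployed and labor force both fall by 1.18 → E = 133.91, U = 5.24, labor force = 139.15 million.
After the second change, employed and labor force both rise by 1.82; unemployed unchanged → E = 135.73, U = 5.24, labor force = 140.97 million.
New unemployment rate = 5.24 / 140.97 = 3.72%.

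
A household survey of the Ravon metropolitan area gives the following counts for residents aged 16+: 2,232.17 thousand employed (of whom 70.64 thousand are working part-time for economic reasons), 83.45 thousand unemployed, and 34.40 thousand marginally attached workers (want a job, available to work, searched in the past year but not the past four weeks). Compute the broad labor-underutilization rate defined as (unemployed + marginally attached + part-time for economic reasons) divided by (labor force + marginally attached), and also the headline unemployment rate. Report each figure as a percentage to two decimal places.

Broad underutilization rate ≈ 8.02%; headline unemployment rate ≈ 3.60%.

Labor force = 2,232.17 + 83.45 = 2,315.62 thousand.
Numerator = 83.45 + 34.40 + 70.64 = 188.49 thousand.
Denominator = 2,315.62 + 34.40 = 2,350.02 thousand.
Broad rate = 188.49 / 2,350.02 = 8.02%.
Headline unemployment rate = 83.45 / 2,315.62 = 3.60%.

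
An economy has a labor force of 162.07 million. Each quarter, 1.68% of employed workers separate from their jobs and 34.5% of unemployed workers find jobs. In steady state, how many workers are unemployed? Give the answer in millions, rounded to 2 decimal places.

Steady-state unemployment rate u* = s/(s+f) = 1.68/(1.68+34.5) = 0.046434.
Unemployed = u* × labor force = 0.046434 × 162.07 ≈ 7.53 million.

About 7.53 million are unemployed in steady state.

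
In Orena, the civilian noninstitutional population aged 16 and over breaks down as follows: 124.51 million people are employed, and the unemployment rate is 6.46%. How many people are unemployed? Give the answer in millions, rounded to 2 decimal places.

About 8.60 million are unemployed.

Let U be the number unemployed. The labor force is E + U, and U/(E+U) = 0.0646.
So U = 0.0646 × 124.51 / (1 − 0.0646) = 8.0433 / 0.9354 ≈ 8.60 million.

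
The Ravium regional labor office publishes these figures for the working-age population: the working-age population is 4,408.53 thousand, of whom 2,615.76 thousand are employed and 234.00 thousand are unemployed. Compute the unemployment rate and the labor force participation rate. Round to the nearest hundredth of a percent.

Unemployment rate ≈ 8.21%; labor force participation rate ≈ 64.64%.

Labor force = employed + unemployed = 2,615.76 + 234.00 = 2,849.76 thousand.
Unemployment rate = 234.00 / 2,849.76 = 8.21%.
Labor force participation rate = 2,849.76 / 4,408.53 = 64.64%.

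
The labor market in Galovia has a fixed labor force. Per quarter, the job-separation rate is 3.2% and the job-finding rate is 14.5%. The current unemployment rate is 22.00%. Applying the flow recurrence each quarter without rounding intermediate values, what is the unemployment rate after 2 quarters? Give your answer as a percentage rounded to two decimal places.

With a fixed labor force, u_{t+1} = u_t + s·(1−u_t) − f·u_t = u_t·(1−s−f) + s.
Here 1−s−f = 0.823 and s = 0.032.
u_1 = 0.220000 × 0.823 + 0.032 = 0.213060.
u_2 = 0.213060 × 0.823 + 0.032 = 0.207348.

Unemployment rate after two quarters ≈ 20.73%.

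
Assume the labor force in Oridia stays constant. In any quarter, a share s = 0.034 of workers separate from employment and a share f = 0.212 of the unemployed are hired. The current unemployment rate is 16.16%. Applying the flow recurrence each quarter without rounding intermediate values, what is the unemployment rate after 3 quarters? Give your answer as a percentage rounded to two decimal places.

Unemployment rate after three quarters ≈ 14.82%.

With a fixed labor force, u_{t+1} = u_t + s·(1−u_t) − f·u_t = u_t·(1−s−f) + s.
Here 1−s−f = 0.754 and s = 0.034.
u_1 = 0.161600 × 0.754 + 0.034 = 0.155846.
u_2 = 0.155846 × 0.754 + 0.034 = 0.151508.
u_3 = 0.151508 × 0.754 + 0.034 = 0.148237.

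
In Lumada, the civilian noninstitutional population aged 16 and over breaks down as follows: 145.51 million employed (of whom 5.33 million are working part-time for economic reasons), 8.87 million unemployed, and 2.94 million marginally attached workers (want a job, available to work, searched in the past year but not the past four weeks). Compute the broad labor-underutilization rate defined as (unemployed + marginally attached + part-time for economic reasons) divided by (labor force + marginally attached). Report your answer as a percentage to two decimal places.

Broad underutilization rate ≈ 10.89%.

Labor force = 145.51 + 8.87 = 154.38 million.
Numerator = 8.87 + 2.94 + 5.33 = 17.14 million.
Denominator = 154.38 + 2.94 = 157.32 million.
Broad rate = 17.14 / 157.32 = 10.89%.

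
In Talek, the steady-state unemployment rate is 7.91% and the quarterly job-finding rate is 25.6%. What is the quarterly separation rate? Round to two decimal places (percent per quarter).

From u* = s/(s+f): s = u·f/(1−u).
s = 0.0791 × 25.6 / (1 − 0.0791) = 2.0250 / 0.9209 ≈ 2.20% per quarter.

Separation rate ≈ 2.20% per quarter.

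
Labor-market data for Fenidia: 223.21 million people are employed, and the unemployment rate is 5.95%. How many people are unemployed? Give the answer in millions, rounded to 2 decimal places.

Let U be the number unemployed. The labor force is E + U, and U/(E+U) = 0.0595.
So U = 0.0595 × 223.21 / (1 − 0.0595) = 13.2810 / 0.9405 ≈ 14.12 million.

About 14.12 million are unemployed.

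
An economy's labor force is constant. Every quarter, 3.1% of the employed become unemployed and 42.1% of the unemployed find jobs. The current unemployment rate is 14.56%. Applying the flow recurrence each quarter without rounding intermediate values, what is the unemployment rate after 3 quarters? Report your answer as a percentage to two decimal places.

Unemployment rate after three quarters ≈ 8.13%.

With a fixed labor force, u_{t+1} = u_t + s·(1−u_t) − f·u_t = u_t·(1−s−f) + s.
Here 1−s−f = 0.548 and s = 0.031.
u_1 = 0.145600 × 0.548 + 0.031 = 0.110789.
u_2 = 0.110789 × 0.548 + 0.031 = 0.091712.
u_3 = 0.091712 × 0.548 + 0.031 = 0.081258.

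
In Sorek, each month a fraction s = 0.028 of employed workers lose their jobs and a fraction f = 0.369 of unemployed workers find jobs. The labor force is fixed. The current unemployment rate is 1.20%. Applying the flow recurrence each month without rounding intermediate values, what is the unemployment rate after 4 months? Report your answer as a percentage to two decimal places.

With a fixed labor force, u_{t+1} = u_t + s·(1−u_t) − f·u_t = u_t·(1−s−f) + s.
Here 1−s−f = 0.603 and s = 0.028.
u_1 = 0.012000 × 0.603 + 0.028 = 0.035236.
u_2 = 0.035236 × 0.603 + 0.028 = 0.049247.
u_3 = 0.049247 × 0.603 + 0.028 = 0.057696.
u_4 = 0.057696 × 0.603 + 0.028 = 0.062791.

Unemployment rate after four months ≈ 6.28%.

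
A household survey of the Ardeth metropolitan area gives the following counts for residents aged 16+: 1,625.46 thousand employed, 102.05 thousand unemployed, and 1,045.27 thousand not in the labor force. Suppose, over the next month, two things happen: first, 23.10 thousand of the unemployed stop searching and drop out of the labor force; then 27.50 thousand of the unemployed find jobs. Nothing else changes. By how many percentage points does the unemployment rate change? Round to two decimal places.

The unemployment rate changes by −2.89 percentage points.

Initially, labor force = 1,625.46 + 102.05 = 1,727.51 thousand, so u = 102.05/1,727.51 = 5.91%.
After the first change, unemployed and labor force both fall by 23.10 → E = 1,625.46, U = 78.95, labor force = 1,704.41 thousand.
After the second change, unemployed falls and employed rises by 27.50; labor force unchanged → E = 1,652.96, U = 51.45, labor force = 1,704.41 thousand.
New unemployment rate = 51.45 / 1,704.41 = 3.02%.
Change = 3.02% − 5.91% = −2.89 percentage points.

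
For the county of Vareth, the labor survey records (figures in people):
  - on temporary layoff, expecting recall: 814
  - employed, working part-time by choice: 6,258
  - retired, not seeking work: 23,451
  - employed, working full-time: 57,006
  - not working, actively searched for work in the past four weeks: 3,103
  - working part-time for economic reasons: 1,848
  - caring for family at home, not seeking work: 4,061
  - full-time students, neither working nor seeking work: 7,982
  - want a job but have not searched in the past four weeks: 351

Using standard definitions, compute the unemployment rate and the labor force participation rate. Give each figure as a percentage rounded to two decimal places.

Unemployment rate ≈ 5.67%; labor force participation rate ≈ 65.82%.

Employed = 6,258 + 57,006 + 1,848 = 65,112 (anyone who worked, including part-time for economic reasons, counts as employed).
Unemployed = 814 + 3,103 = 3,917 (jobless and actively searching, or on temporary layoff).
Labor force = 65,112 + 3,917 = 69,029.
Not in labor force = 23,451 + 4,061 + 7,982 + 351 = 35,845 (those not working and not actively searching are outside the labor force — including those who want a job but have given up searching).
Civilian working-age population = 69,029 + 35,845 = 104,874.
Unemployment rate = 3,917 / 69,029 = 5.67%.
Labor force participation rate = 69,029 / 104,874 = 65.82%.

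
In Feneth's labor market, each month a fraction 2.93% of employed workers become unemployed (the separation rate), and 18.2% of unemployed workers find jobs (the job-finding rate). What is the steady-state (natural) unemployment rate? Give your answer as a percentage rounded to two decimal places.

At steady state the flows balance: s·E = f·U, so U/(E+U) = s/(s+f).
u* = 2.93 / (2.93 + 18.2) = 2.93 / 21.13 = 13.87%.

Steady-state unemployment rate ≈ 13.87%.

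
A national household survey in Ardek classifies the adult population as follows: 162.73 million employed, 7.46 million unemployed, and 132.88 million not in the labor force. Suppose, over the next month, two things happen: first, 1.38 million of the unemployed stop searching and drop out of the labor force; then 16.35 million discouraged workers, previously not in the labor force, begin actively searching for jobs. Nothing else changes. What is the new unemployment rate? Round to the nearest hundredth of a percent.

New unemployment rate ≈ 12.11%.

Initially, labor force = 162.73 + 7.46 = 170.19 million, so u = 7.46/170.19 = 4.38%.
After the first change, unemployed and labor force both fall by 1.38 → E = 162.73, U = 6.08, labor force = 168.81 million.
After the second change, unemployed and labor force both rise by 16.35 → E = 162.73, U = 22.43, labor force = 185.16 million.
New unemployment rate = 22.43 / 185.16 = 12.11%.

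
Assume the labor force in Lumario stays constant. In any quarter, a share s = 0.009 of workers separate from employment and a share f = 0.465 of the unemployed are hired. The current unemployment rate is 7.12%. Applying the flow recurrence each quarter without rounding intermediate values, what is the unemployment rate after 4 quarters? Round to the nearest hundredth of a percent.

With a fixed labor force, u_{t+1} = u_t + s·(1−u_t) − f·u_t = u_t·(1−s−f) + s.
Here 1−s−f = 0.526 and s = 0.009.
u_1 = 0.071200 × 0.526 + 0.009 = 0.046451.
u_2 = 0.046451 × 0.526 + 0.009 = 0.033433.
u_3 = 0.033433 × 0.526 + 0.009 = 0.026586.
u_4 = 0.026586 × 0.526 + 0.009 = 0.022984.

Unemployment rate after four quarters ≈ 2.30%.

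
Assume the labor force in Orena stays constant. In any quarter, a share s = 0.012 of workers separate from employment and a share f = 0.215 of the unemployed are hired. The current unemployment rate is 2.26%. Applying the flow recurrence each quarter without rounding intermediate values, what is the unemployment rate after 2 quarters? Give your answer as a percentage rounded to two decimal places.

Unemployment rate after two quarters ≈ 3.48%.

With a fixed labor force, u_{t+1} = u_t + s·(1−u_t) − f·u_t = u_t·(1−s−f) + s.
Here 1−s−f = 0.773 and s = 0.012.
u_1 = 0.022600 × 0.773 + 0.012 = 0.029470.
u_2 = 0.029470 × 0.773 + 0.012 = 0.034780.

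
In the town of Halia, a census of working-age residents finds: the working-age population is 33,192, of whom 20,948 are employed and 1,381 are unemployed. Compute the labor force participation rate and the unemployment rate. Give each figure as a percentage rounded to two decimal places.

Labor force participation rate ≈ 67.27%; unemployment rate ≈ 6.18%.

Labor force = employed + unemployed = 20,948 + 1,381 = 22,329.
Unemployment rate = 1,381 / 22,329 = 6.18%.
Labor force participation rate = 22,329 / 33,192 = 67.27%.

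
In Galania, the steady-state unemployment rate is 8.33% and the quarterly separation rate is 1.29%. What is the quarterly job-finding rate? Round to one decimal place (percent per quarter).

From u* = s/(s+f): f = s·(1−u)/u.
f = 1.29 × (1 − 0.0833) / 0.0833 = 1.1825 / 0.0833 ≈ 14.2% per quarter.

Job-finding rate ≈ 14.2% per quarter.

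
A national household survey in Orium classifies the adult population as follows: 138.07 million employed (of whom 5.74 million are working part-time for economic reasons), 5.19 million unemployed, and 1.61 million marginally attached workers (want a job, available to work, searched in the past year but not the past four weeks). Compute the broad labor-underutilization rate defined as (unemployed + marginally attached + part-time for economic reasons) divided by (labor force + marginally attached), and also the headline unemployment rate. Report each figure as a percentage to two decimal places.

Broad underutilization rate ≈ 8.66%; headline unemployment rate ≈ 3.62%.

Labor force = 138.07 + 5.19 = 143.26 million.
Numerator = 5.19 + 1.61 + 5.74 = 12.54 million.
Denominator = 143.26 + 1.61 = 144.87 million.
Broad rate = 12.54 / 144.87 = 8.66%.
Headline unemployment rate = 5.19 / 143.26 = 3.62%.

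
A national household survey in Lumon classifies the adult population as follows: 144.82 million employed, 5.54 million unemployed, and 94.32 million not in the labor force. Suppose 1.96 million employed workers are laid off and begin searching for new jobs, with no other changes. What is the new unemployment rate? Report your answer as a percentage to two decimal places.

Initially, labor force = 144.82 + 5.54 = 150.36 million, so u = 5.54/150.36 = 3.68%.
After the change, employed falls and unemployed rises by 1.96; labor force unchanged → E = 142.86, U = 7.50, labor force = 150.36 million.
New unemployment rate = 7.50 / 150.36 = 4.99%.

New unemployment rate ≈ 4.99%.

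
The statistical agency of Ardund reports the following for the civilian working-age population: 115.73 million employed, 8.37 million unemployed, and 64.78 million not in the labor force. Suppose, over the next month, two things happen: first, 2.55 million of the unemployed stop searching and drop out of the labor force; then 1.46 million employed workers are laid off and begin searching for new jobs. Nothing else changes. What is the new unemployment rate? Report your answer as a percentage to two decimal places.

New unemployment rate ≈ 5.99%.

Initially, labor force = 115.73 + 8.37 = 124.10 million, so u = 8.37/124.10 = 6.74%.
After the first change, unemployed and labor force both fall by 2.55 → E = 115.73, U = 5.82, labor force = 121.55 million.
After the second change, employed falls and unemployed rises by 1.46; labor force unchanged → E = 114.27, U = 7.28, labor force = 121.55 million.
New unemployment rate = 7.28 / 121.55 = 5.99%.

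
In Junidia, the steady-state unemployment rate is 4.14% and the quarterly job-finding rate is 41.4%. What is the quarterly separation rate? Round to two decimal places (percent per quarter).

From u* = s/(s+f): s = u·f/(1−u).
s = 0.0414 × 41.4 / (1 − 0.0414) = 1.7140 / 0.9586 ≈ 1.79% per quarter.

Separation rate ≈ 1.79% per quarter.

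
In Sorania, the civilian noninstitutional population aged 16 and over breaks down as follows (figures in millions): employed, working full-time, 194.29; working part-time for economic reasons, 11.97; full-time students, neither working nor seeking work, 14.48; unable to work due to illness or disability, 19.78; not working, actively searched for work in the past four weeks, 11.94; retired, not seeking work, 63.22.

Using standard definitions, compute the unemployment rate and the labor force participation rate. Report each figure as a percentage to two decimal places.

Employed = 194.29 + 11.97 = 206.26 million (anyone who worked, including part-time for economic reasons, counts as employed).
Unemployed = 11.94 million.
Labor force = 206.26 + 11.94 = 218.20 million.
Not in labor force = 14.48 + 19.78 + 63.22 = 97.48 million (those not working and not actively searching are outside the labor force).
Civilian working-age population = 218.20 + 97.48 = 315.68 million.
Unemployment rate = 11.94 / 218.20 = 5.47%.
Labor force participation rate = 218.20 / 315.68 = 69.12%.

Unemployment rate ≈ 5.47%; labor force participation rate ≈ 69.12%.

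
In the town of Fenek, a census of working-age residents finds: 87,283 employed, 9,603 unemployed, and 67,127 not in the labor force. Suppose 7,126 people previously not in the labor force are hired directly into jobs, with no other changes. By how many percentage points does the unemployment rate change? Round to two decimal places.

The unemployment rate changes by −0.68 percentage points.

Initially, labor force = 87,283 + 9,603 = 96,886, so u = 9,603/96,886 = 9.91%.
After the change, employed and labor force both rise by 7,126; unemployed unchanged → E = 94,409, U = 9,603, labor force = 104,012.
New unemployment rate = 9,603 / 104,012 = 9.23%.
Change = 9.23% − 9.91% = −0.68 percentage points.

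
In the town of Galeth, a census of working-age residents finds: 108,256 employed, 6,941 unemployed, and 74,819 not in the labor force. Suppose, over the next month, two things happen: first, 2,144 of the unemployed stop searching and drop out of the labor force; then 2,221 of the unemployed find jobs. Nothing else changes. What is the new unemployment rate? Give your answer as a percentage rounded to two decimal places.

New unemployment rate ≈ 2.28%.

Initially, labor force = 108,256 + 6,941 = 115,197, so u = 6,941/115,197 = 6.03%.
After the first change, unemployed and labor force both fall by 2,144 → E = 108,256, U = 4,797, labor force = 113,053.
After the second change, unemployed falls and employed rises by 2,221; labor force unchanged → E = 110,477, U = 2,576, labor force = 113,053.
New unemployment rate = 2,576 / 113,053 = 2.28%.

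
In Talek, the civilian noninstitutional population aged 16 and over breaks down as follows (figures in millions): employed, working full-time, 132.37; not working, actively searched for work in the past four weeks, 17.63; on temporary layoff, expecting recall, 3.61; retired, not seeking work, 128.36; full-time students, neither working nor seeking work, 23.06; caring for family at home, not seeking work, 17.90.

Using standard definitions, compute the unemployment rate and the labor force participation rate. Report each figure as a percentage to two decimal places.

Employed = 132.37 million.
Unemployed = 17.63 + 3.61 = 21.24 million (jobless and actively searching, or on temporary layoff).
Labor force = 132.37 + 21.24 = 153.61 million.
Not in labor force = 128.36 + 23.06 + 17.90 = 169.32 million (those not working and not actively searching are outside the labor force).
Civilian working-age population = 153.61 + 169.32 = 322.93 million.
Unemployment rate = 21.24 / 153.61 = 13.83%.
Labor force participation rate = 153.61 / 322.93 = 47.57%.

Unemployment rate ≈ 13.83%; labor force participation rate ≈ 47.57%.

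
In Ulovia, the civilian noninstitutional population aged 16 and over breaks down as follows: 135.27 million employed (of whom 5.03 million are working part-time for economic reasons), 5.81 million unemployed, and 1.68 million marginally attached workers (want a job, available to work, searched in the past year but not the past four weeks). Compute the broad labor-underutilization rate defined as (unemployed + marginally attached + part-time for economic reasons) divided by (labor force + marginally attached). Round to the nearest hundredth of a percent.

Broad underutilization rate ≈ 8.77%.

Labor force = 135.27 + 5.81 = 141.08 million.
Numerator = 5.81 + 1.68 + 5.03 = 12.52 million.
Denominator = 141.08 + 1.68 = 142.76 million.
Broad rate = 12.52 / 142.76 = 8.77%.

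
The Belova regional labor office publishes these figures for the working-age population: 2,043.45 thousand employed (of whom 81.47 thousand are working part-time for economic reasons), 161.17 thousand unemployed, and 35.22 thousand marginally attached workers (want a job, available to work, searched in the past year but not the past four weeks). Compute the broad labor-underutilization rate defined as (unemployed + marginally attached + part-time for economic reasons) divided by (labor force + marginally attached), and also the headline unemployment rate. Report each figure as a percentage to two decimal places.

Labor force = 2,043.45 + 161.17 = 2,204.62 thousand.
Numerator = 161.17 + 35.22 + 81.47 = 277.86 thousand.
Denominator = 2,204.62 + 35.22 = 2,239.84 thousand.
Broad rate = 277.86 / 2,239.84 = 12.41%.
Headline unemployment rate = 161.17 / 2,204.62 = 7.31%.

Broad underutilization rate ≈ 12.41%; headline unemployment rate ≈ 7.31%.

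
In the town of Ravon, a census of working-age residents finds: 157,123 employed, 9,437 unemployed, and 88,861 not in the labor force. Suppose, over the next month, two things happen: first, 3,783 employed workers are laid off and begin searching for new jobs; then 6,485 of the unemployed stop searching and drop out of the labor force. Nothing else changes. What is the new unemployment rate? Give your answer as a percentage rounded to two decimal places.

New unemployment rate ≈ 4.21%.

Initially, labor force = 157,123 + 9,437 = 166,560, so u = 9,437/166,560 = 5.67%.
After the first change, employed falls and unemployed rises by 3,783; labor force unchanged → E = 153,340, U = 13,220, labor force = 166,560.
After the second change, unemployed and labor force both fall by 6,485 → E = 153,340, U = 6,735, labor force = 160,075.
New unemployment rate = 6,735 / 160,075 = 4.21%.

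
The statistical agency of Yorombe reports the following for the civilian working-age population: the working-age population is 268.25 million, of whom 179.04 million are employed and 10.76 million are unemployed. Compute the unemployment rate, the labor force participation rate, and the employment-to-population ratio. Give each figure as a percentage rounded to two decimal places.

Unemployment rate ≈ 5.67%; labor force participation rate ≈ 70.75%; employment-population ratio ≈ 66.74%.

Labor force = employed + unemployed = 179.04 + 10.76 = 189.80 million.
Unemployment rate = 10.76 / 189.80 = 5.67%.
Labor force participation rate = 189.80 / 268.25 = 70.75%.
Employment-population ratio = 179.04 / 268.25 = 66.74%.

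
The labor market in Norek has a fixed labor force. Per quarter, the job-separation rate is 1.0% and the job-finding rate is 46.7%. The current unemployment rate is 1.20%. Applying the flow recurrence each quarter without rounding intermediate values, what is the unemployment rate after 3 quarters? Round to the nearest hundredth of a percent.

Unemployment rate after three quarters ≈ 1.97%.

With a fixed labor force, u_{t+1} = u_t + s·(1−u_t) − f·u_t = u_t·(1−s−f) + s.
Here 1−s−f = 0.523 and s = 0.010.
u_1 = 0.012000 × 0.523 + 0.010 = 0.016276.
u_2 = 0.016276 × 0.523 + 0.010 = 0.018512.
u_3 = 0.018512 × 0.523 + 0.010 = 0.019682.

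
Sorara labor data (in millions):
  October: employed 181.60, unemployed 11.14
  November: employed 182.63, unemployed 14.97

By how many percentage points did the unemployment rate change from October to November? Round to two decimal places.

The unemployment rate changed by +1.80 percentage points.

October: labor force = 181.60 + 11.14 = 192.74; u = 11.14/192.74 = 5.78%.
November: labor force = 182.63 + 14.97 = 197.60; u = 14.97/197.60 = 7.58%.
Change = 7.58% − 5.78% = +1.80 pp.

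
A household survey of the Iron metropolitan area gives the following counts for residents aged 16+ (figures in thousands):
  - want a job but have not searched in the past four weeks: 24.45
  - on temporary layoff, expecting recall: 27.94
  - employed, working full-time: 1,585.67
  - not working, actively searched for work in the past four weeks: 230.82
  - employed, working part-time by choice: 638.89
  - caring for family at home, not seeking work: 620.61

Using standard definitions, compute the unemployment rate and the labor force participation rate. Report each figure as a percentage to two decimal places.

Employed = 1,585.67 + 638.89 = 2,224.56 thousand.
Unemployed = 27.94 + 230.82 = 258.76 thousand (jobless and actively searching, or on temporary layoff).
Labor force = 2,224.56 + 258.76 = 2,483.32 thousand.
Not in labor force = 24.45 + 620.61 = 645.06 thousand (those not working and not actively searching are outside the labor force — including those who want a job but have given up searching).
Civilian working-age population = 2,483.32 + 645.06 = 3,128.38 thousand.
Unemployment rate = 258.76 / 2,483.32 = 10.42%.
Labor force participation rate = 2,483.32 / 3,128.38 = 79.38%.

Unemployment rate ≈ 10.42%; labor force participation rate ≈ 79.38%.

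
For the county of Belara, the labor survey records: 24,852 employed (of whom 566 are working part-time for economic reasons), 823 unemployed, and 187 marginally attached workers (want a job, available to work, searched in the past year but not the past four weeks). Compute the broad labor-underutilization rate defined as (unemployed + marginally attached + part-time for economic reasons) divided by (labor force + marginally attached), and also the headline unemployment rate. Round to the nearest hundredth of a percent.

Broad underutilization rate ≈ 6.09%; headline unemployment rate ≈ 3.21%.

Labor force = 24,852 + 823 = 25,675.
Numerator = 823 + 187 + 566 = 1,576.
Denominator = 25,675 + 187 = 25,862.
Broad rate = 1,576 / 25,862 = 6.09%.
Headline unemployment rate = 823 / 25,675 = 3.21%.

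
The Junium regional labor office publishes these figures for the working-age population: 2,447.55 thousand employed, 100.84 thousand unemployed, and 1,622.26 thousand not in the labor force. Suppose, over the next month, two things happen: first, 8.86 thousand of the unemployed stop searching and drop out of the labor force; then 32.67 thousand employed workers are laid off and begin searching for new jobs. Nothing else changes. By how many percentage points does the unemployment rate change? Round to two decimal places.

Initially, labor force = 2,447.55 + 100.84 = 2,548.39 thousand, so u = 100.84/2,548.39 = 3.96%.
After the first change, unemployed and labor force both fall by 8.86 → E = 2,447.55, U = 91.98, labor force = 2,539.53 thousand.
After the second change, employed falls and unemployed rises by 32.67; labor force unchanged → E = 2,414.88, U = 124.65, labor force = 2,539.53 thousand.
New unemployment rate = 124.65 / 2,539.53 = 4.91%.
Change = 4.91% − 3.96% = +0.95 percentage points.

The unemployment rate changes by +0.95 percentage points.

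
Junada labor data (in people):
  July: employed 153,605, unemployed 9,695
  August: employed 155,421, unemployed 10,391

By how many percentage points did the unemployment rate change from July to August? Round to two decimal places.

July: labor force = 153,605 + 9,695 = 163,300; u = 9,695/163,300 = 5.94%.
August: labor force = 155,421 + 10,391 = 165,812; u = 10,391/165,812 = 6.27%.
Change = 6.27% − 5.94% = +0.33 pp.

The unemployment rate changed by +0.33 percentage points.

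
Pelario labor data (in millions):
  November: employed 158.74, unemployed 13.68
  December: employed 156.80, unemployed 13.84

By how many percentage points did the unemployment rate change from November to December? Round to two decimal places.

November: labor force = 158.74 + 13.68 = 172.42; u = 13.68/172.42 = 7.93%.
December: labor force = 156.80 + 13.84 = 170.64; u = 13.84/170.64 = 8.11%.
Change = 8.11% − 7.93% = +0.18 pp.

The unemployment rate changed by +0.18 percentage points.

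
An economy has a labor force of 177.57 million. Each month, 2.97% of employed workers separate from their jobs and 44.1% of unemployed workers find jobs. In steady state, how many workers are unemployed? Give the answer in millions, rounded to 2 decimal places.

About 11.20 million are unemployed in steady state.

Steady-state unemployment rate u* = s/(s+f) = 2.97/(2.97+44.1) = 0.063098.
Unemployed = u* × labor force = 0.063098 × 177.57 ≈ 11.20 million.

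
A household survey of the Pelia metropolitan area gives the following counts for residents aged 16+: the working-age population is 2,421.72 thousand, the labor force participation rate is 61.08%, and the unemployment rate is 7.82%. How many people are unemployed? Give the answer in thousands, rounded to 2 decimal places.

About 115.67 thousand are unemployed.

Labor force = 0.6108 × 2,421.72 = 1,479.19 thousand.
Unemployed = 0.0782 × 1,479.19 ≈ 115.67 thousand.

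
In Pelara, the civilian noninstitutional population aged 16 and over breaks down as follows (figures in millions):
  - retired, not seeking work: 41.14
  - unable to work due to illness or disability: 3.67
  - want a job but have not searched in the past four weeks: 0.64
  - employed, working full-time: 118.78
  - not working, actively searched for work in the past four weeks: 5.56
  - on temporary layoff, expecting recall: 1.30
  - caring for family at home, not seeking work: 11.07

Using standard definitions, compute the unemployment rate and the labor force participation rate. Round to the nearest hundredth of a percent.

Employed = 118.78 million.
Unemployed = 5.56 + 1.30 = 6.86 million (jobless and actively searching, or on temporary layoff).
Labor force = 118.78 + 6.86 = 125.64 million.
Not in labor force = 41.14 + 3.67 + 0.64 + 11.07 = 56.52 million (those not working and not actively searching are outside the labor force — including those who want a job but have given up searching).
Civilian working-age population = 125.64 + 56.52 = 182.16 million.
Unemployment rate = 6.86 / 125.64 = 5.46%.
Labor force participation rate = 125.64 / 182.16 = 68.97%.

Unemployment rate ≈ 5.46%; labor force participation rate ≈ 68.97%.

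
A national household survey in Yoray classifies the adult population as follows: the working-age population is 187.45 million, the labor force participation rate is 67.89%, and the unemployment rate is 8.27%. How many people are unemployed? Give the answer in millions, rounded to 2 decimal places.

Labor force = 0.6789 × 187.45 = 127.26 million.
Unemployed = 0.0827 × 127.26 ≈ 10.52 million.

About 10.52 million are unemployed.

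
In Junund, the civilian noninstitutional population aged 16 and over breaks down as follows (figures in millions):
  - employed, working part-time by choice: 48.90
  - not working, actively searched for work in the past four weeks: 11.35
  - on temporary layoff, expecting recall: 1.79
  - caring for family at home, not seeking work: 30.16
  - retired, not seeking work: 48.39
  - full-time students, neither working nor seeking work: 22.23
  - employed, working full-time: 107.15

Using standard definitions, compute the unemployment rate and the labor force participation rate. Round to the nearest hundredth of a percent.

Employed = 48.90 + 107.15 = 156.05 million.
Unemployed = 11.35 + 1.79 = 13.14 million (jobless and actively searching, or on temporary layoff).
Labor force = 156.05 + 13.14 = 169.19 million.
Not in labor force = 30.16 + 48.39 + 22.23 = 100.78 million (those not working and not actively searching are outside the labor force).
Civilian working-age population = 169.19 + 100.78 = 269.97 million.
Unemployment rate = 13.14 / 169.19 = 7.77%.
Labor force participation rate = 169.19 / 269.97 = 62.67%.

Unemployment rate ≈ 7.77%; labor force participation rate ≈ 62.67%.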